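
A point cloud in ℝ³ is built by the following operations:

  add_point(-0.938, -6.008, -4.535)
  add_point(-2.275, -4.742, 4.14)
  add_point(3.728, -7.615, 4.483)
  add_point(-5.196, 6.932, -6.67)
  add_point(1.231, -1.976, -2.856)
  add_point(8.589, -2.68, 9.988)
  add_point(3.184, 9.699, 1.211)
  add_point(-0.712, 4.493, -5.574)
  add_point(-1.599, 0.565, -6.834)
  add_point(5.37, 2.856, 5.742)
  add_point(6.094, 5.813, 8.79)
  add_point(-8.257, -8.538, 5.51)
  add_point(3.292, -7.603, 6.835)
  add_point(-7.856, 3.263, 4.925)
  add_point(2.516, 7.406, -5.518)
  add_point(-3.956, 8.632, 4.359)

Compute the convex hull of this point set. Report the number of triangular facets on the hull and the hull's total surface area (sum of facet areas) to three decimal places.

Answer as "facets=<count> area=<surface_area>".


Extreme-point indices: [0, 2, 3, 5, 6, 8, 10, 11, 12, 13, 14, 15] — 12 of 16 on the boundary.

Facet areas (half cross-product norm):
  f1: (p15, p3, p6) → 42.5475
  f2: (p0, p3, p11) → 86.6845
  f3: (p0, p3, p8) → 13.1802
  f4: (p14, p0, p5) → 118.6446
  f5: (p14, p0, p8) → 20.4004
  f6: (p14, p3, p6) → 26.9983
  f7: (p14, p3, p8) → 25.8036
  f8: (p10, p15, p6) → 35.2586
  f9: (p10, p14, p5) → 63.2274
  f10: (p10, p14, p6) → 23.4059
  f11: (p10, p5, p11) → 82.1224
  f12: (p13, p3, p11) → 69.0020
  f13: (p13, p15, p3) → 37.1896
  f14: (p13, p10, p11) → 85.2619
  f15: (p13, p10, p15) → 36.1905
  f16: (p2, p0, p11) → 57.7498
  f17: (p2, p0, p5) → 32.1197
  f18: (p12, p5, p11) → 29.8781
  f19: (p12, p2, p11) → 13.9160
  f20: (p12, p2, p5) → 9.0752
Σ area = 908.656

Check V−E+F: 12 − 30 + 20 = 2.

facets=20 area=908.656


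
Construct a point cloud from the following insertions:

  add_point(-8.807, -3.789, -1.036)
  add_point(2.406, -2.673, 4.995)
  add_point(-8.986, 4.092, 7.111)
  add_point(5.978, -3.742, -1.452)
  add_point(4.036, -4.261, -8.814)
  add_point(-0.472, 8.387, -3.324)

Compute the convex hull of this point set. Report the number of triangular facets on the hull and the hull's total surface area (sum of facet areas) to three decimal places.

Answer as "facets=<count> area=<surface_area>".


facets=8 area=525.734

Extreme-point indices: [0, 1, 2, 3, 4, 5] — 6 of 6 on the boundary.

Triangle areas on the boundary:
  f1: (p4, p5, p3) → 51.9478
  f2: (p0, p4, p3) → 54.9592
  f3: (p0, p5, p2) → 75.6711
  f4: (p0, p4, p5) → 95.0402
  f5: (p1, p5, p2) → 83.4709
  f6: (p1, p5, p3) → 50.2211
  f7: (p1, p0, p2) → 66.8313
  f8: (p1, p0, p3) → 47.5929
Σ area = 525.734

Euler characteristic 6−12+8 = 2 ✓


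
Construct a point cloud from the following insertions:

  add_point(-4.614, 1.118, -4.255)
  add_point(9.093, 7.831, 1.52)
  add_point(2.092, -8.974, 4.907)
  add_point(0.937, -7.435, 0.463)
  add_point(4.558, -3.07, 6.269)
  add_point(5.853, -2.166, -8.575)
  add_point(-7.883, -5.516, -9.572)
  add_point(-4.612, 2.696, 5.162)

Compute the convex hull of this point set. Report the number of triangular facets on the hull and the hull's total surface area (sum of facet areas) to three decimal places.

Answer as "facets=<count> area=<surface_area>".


Points on the hull: [0, 1, 2, 3, 4, 5, 6, 7] (8 of 8).

Area of each hull facet:
  f1: (p7, p4, p1) → 68.0027
  f2: (p7, p2, p6) → 108.9300
  f3: (p7, p4, p2) → 35.2675
  f4: (p5, p4, p1) → 84.6386
  f5: (p5, p4, p2) → 48.4754
  f6: (p0, p7, p6) → 31.2184
  f7: (p0, p7, p1) → 70.8039
  f8: (p0, p5, p6) → 53.4363
  f9: (p0, p5, p1) → 83.2296
  f10: (p3, p2, p6) → 15.3207
  f11: (p3, p5, p6) → 72.5278
  f12: (p3, p5, p2) → 18.1596
Σ area = 690.011

Euler: V−E+F = 8−18+12 = 2.

facets=12 area=690.011


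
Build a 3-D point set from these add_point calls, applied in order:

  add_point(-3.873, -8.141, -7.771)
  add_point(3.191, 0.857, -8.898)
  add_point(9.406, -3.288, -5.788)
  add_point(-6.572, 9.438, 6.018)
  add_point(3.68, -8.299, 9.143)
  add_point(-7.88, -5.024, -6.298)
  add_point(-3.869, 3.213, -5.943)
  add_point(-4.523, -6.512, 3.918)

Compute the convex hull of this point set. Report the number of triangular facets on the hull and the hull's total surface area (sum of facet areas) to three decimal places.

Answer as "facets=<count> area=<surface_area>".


Extreme-point indices: [0, 1, 2, 3, 4, 5, 6, 7] — 8 of 8 on the boundary.

Per-facet area ½‖(b−a)×(c−a)‖:
  f1: (p4, p3, p2) → 169.3407
  f2: (p1, p3, p2) → 76.0680
  f3: (p0, p4, p2) → 114.2727
  f4: (p0, p1, p5) → 30.3659
  f5: (p0, p1, p2) → 46.4824
  f6: (p7, p3, p5) → 87.9091
  f7: (p7, p4, p3) → 78.3246
  f8: (p7, p0, p5) → 28.6516
  f9: (p7, p0, p4) → 52.1295
  f10: (p6, p3, p5) → 58.9529
  f11: (p6, p1, p5) → 36.4993
  f12: (p6, p1, p3) → 42.8770
Σ area = 821.874

Euler: V−E+F = 8−18+12 = 2.

facets=12 area=821.874


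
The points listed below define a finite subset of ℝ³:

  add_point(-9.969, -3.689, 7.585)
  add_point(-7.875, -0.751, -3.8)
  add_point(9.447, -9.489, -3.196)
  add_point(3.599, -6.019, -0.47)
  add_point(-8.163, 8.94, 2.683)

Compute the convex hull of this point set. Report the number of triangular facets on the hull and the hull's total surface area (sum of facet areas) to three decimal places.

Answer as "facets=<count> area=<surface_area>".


facets=4 area=443.081

Hull vertices (4/5): indices [0, 1, 2, 4].

Area of each hull facet:
  f1: (p4, p2, p0) → 156.6778
  f2: (p1, p2, p0) → 115.8950
  f3: (p1, p4, p0) → 65.7492
  f4: (p1, p4, p2) → 104.7586
Σ area = 443.081

Euler characteristic 4−6+4 = 2 ✓


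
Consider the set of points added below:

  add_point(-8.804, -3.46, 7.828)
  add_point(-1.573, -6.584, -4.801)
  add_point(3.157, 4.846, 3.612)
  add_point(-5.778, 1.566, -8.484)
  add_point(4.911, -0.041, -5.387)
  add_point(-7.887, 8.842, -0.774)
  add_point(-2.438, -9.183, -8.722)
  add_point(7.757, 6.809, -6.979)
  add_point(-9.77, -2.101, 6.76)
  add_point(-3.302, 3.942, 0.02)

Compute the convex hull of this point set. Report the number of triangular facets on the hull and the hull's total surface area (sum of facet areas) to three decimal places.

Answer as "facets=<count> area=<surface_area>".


Hull vertices (9/10): indices [0, 1, 2, 3, 4, 5, 6, 7, 8].

Per-facet area ½‖(b−a)×(c−a)‖:
  f1: (p2, p5, p8) → 79.3205
  f2: (p2, p5, p7) → 73.3987
  f3: (p3, p6, p8) → 90.3811
  f4: (p3, p5, p8) → 71.9859
  f5: (p3, p6, p7) → 81.9446
  f6: (p3, p5, p7) → 78.1501
  f7: (p0, p6, p8) → 18.3516
  f8: (p0, p2, p8) → 14.8588
  f9: (p4, p6, p7) → 24.6947
  f10: (p4, p2, p7) → 38.7695
  f11: (p1, p0, p6) → 24.6374
  f12: (p1, p4, p6) → 19.5979
  f13: (p1, p0, p2) → 97.4280
  f14: (p1, p4, p2) → 47.3319
Σ area = 760.851

Euler characteristic 9−21+14 = 2 ✓

facets=14 area=760.851


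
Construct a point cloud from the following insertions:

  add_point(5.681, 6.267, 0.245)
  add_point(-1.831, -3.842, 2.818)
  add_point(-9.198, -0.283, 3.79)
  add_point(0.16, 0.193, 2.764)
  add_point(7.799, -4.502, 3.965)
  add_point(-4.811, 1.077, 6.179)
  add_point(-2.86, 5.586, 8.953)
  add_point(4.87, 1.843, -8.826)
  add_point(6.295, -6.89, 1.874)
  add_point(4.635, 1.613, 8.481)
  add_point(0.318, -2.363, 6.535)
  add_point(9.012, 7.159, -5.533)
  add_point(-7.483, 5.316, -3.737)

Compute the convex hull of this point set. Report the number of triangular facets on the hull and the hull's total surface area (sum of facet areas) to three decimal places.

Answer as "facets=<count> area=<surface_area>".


Hull vertices (12/13): indices [0, 1, 2, 4, 5, 6, 7, 8, 9, 10, 11, 12].

Area of each hull facet:
  f1: (p7, p8, p11) → 52.0052
  f2: (p0, p6, p11) → 10.6908
  f3: (p12, p7, p2) → 62.7030
  f4: (p12, p7, p11) → 51.1527
  f5: (p12, p6, p2) → 47.9233
  f6: (p12, p6, p11) → 109.4838
  f7: (p1, p7, p2) → 56.5901
  f8: (p1, p7, p8) → 58.9564
  f9: (p1, p10, p2) → 18.3815
  f10: (p1, p10, p8) → 19.2511
  f11: (p5, p6, p2) → 9.9841
  f12: (p5, p10, p2) → 13.0094
  f13: (p5, p10, p6) → 17.3042
  f14: (p9, p10, p6) → 25.0751
  f15: (p9, p0, p6) → 40.2894
  f16: (p9, p0, p11) → 16.2157
  f17: (p4, p10, p8) → 14.3855
  f18: (p4, p9, p10) → 23.5269
  f19: (p4, p8, p11) → 26.0403
  f20: (p4, p9, p11) → 60.8916
Σ area = 733.860

Check V−E+F: 12 − 30 + 20 = 2.

facets=20 area=733.860


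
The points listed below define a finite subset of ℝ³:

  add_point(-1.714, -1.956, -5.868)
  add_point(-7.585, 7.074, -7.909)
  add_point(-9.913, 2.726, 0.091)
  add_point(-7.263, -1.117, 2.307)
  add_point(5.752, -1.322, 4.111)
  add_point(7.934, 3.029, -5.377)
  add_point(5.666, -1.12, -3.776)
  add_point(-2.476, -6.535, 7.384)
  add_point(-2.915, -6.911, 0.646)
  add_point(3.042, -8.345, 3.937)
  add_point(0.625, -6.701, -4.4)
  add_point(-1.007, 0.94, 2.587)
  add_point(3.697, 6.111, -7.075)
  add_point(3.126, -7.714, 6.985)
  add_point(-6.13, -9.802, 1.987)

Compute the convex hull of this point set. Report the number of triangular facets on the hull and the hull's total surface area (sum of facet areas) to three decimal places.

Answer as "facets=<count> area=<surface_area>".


facets=22 area=740.222

Extreme-point indices: [0, 1, 2, 4, 5, 6, 7, 9, 10, 11, 12, 13, 14] — 13 of 15 on the boundary.

Facet areas (half cross-product norm):
  f1: (p7, p14, p2) → 47.4589
  f2: (p1, p14, p2) → 54.1838
  f3: (p10, p1, p14) → 80.2904
  f4: (p11, p7, p2) → 41.9577
  f5: (p11, p4, p7) → 32.0201
  f6: (p0, p10, p1) → 4.2697
  f7: (p6, p10, p5) → 8.5290
  f8: (p13, p4, p7) → 21.0676
  f9: (p13, p7, p14) → 19.6289
  f10: (p12, p4, p5) → 27.5606
  f11: (p12, p11, p4) → 43.3774
  f12: (p12, p0, p1) → 49.0369
  f13: (p12, p1, p2) → 52.7927
  f14: (p12, p11, p2) → 56.0073
  f15: (p12, p10, p5) → 33.6185
  f16: (p12, p0, p10) → 23.1164
  f17: (p9, p10, p14) → 37.8493
  f18: (p9, p13, p14) → 14.2725
  f19: (p9, p6, p10) → 33.0811
  f20: (p9, p6, p5) → 12.4947
  f21: (p9, p4, p5) → 36.1762
  f22: (p9, p13, p4) → 11.4321
Σ area = 740.222

Euler: V−E+F = 13−33+22 = 2.


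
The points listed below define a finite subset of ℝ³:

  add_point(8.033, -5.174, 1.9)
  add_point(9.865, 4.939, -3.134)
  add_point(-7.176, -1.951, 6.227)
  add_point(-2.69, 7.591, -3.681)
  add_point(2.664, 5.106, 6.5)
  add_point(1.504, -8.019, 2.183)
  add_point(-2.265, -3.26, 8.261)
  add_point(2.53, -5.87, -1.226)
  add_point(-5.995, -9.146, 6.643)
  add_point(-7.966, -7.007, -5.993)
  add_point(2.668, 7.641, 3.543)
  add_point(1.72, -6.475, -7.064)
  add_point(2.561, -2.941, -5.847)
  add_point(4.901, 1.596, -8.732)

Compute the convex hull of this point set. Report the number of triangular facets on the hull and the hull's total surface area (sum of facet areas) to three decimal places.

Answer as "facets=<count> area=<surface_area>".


facets=20 area=893.651

Points on the hull: [0, 1, 2, 3, 4, 5, 6, 8, 9, 10, 11, 13] (12 of 14).

Facet areas (half cross-product norm):
  f1: (p3, p10, p1) → 45.5280
  f2: (p13, p3, p9) → 80.3563
  f3: (p13, p3, p1) → 44.3942
  f4: (p13, p0, p1) → 46.3101
  f5: (p2, p3, p10) → 60.6636
  f6: (p2, p8, p9) → 45.9333
  f7: (p2, p3, p9) → 89.3618
  f8: (p11, p8, p9) → 63.2347
  f9: (p11, p13, p9) → 38.9629
  f10: (p11, p13, p0) → 48.1379
  f11: (p6, p0, p8) → 43.0153
  f12: (p6, p2, p8) → 18.3053
  f13: (p5, p0, p8) → 16.4103
  f14: (p5, p11, p8) → 34.7015
  f15: (p5, p11, p0) → 33.1531
  f16: (p4, p6, p0) → 55.9323
  f17: (p4, p10, p1) → 18.7472
  f18: (p4, p0, p1) → 61.9491
  f19: (p4, p2, p10) → 21.9791
  f20: (p4, p6, p2) → 26.5751
Σ area = 893.651

Euler characteristic 12−30+20 = 2 ✓


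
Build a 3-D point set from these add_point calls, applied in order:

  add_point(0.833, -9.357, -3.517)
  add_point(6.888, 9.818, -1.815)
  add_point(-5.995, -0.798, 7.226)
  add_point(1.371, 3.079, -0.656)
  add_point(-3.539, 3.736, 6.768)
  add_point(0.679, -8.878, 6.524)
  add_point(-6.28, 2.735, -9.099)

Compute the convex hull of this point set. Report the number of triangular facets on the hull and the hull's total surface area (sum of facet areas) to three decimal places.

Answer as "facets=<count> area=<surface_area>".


facets=8 area=655.022

Hull vertices (6/7): indices [0, 1, 2, 4, 5, 6].

Area of each hull facet:
  f1: (p0, p1, p6) → 123.1789
  f2: (p2, p0, p6) → 106.2515
  f3: (p5, p0, p1) → 100.6473
  f4: (p5, p2, p0) → 52.4595
  f5: (p4, p1, p6) → 108.1594
  f6: (p4, p2, p6) → 41.7106
  f7: (p4, p5, p1) → 97.3185
  f8: (p4, p5, p2) → 25.2963
Σ area = 655.022

Euler: V−E+F = 6−12+8 = 2.


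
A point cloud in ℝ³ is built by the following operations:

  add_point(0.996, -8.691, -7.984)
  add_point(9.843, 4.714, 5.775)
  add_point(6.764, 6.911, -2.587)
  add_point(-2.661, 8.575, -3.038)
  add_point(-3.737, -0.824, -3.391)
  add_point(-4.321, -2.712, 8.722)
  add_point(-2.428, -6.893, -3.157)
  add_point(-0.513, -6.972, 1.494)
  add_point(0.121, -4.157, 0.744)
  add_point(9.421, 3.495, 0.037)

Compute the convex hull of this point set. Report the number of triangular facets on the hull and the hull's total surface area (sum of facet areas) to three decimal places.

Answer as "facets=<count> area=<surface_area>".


9 of the 10 inputs are extreme points: [0, 1, 2, 3, 4, 5, 6, 7, 9].

Facet areas (half cross-product norm):
  f1: (p3, p1, p5) → 112.7289
  f2: (p2, p3, p1) → 40.0132
  f3: (p2, p0, p3) → 82.3473
  f4: (p7, p1, p5) → 71.6738
  f5: (p7, p0, p1) → 75.6498
  f6: (p4, p3, p5) → 57.6656
  f7: (p4, p0, p3) → 33.4628
  f8: (p9, p0, p1) → 37.6331
  f9: (p9, p2, p1) → 13.6164
  f10: (p9, p2, p0) → 42.6216
  f11: (p6, p4, p5) → 37.5216
  f12: (p6, p4, p0) → 17.8414
  f13: (p6, p7, p5) → 19.1887
  f14: (p6, p7, p0) → 13.4163
Σ area = 655.380

Euler characteristic 9−21+14 = 2 ✓

facets=14 area=655.380


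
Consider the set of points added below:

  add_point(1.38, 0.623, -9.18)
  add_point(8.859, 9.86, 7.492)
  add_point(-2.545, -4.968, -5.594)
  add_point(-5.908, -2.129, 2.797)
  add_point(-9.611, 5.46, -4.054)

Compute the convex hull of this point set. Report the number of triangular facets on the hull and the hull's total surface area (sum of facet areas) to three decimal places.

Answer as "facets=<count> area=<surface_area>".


Extreme-point indices: [0, 1, 2, 3, 4] — 5 of 5 on the boundary.

Triangle areas on the boundary:
  f1: (p0, p1, p4) → 131.4982
  f2: (p0, p2, p4) → 47.3251
  f3: (p0, p2, p1) → 78.2678
  f4: (p3, p1, p4) → 106.5001
  f5: (p3, p2, p4) → 50.1593
  f6: (p3, p2, p1) → 92.0541
Σ area = 505.805

Check V−E+F: 5 − 9 + 6 = 2.

facets=6 area=505.805


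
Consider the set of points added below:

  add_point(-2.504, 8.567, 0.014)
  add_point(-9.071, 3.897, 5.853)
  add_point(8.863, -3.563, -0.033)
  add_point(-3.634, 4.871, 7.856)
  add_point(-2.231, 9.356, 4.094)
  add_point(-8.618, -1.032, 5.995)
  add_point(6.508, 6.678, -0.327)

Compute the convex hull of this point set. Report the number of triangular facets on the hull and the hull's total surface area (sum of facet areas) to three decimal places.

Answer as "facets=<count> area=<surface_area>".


Extreme-point indices: [0, 1, 2, 3, 4, 5, 6] — 7 of 7 on the boundary.

Area of each hull facet:
  f1: (p3, p6, p2) → 69.1359
  f2: (p4, p3, p1) → 17.5430
  f3: (p4, p3, p6) → 29.3705
  f4: (p0, p6, p2) → 44.0021
  f5: (p0, p4, p1) → 18.5804
  f6: (p0, p4, p6) → 19.1852
  f7: (p5, p0, p1) → 22.3190
  f8: (p5, p0, p2) → 104.2854
  f9: (p5, p3, p1) → 14.5109
  f10: (p5, p3, p2) → 67.6011
Σ area = 406.534

Euler: V−E+F = 7−15+10 = 2.

facets=10 area=406.534


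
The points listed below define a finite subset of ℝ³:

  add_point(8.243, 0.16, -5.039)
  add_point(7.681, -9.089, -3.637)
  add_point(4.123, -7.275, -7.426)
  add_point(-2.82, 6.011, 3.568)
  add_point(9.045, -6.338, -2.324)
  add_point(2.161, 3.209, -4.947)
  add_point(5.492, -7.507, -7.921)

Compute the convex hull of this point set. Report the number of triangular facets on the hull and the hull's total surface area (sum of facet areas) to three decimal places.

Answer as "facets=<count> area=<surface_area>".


7 of the 7 inputs are extreme points: [0, 1, 2, 3, 4, 5, 6].

Facet areas (half cross-product norm):
  f1: (p1, p4, p3) → 27.4154
  f2: (p1, p6, p4) → 8.1837
  f3: (p0, p4, p3) → 52.5282
  f4: (p0, p6, p4) → 23.2780
  f5: (p2, p1, p3) → 51.0455
  f6: (p2, p1, p6) → 3.6806
  f7: (p5, p0, p6) → 29.1913
  f8: (p5, p2, p6) → 7.4213
  f9: (p5, p0, p3) → 28.7181
  f10: (p5, p2, p3) → 47.3801
Σ area = 278.842

Euler characteristic 7−15+10 = 2 ✓

facets=10 area=278.842


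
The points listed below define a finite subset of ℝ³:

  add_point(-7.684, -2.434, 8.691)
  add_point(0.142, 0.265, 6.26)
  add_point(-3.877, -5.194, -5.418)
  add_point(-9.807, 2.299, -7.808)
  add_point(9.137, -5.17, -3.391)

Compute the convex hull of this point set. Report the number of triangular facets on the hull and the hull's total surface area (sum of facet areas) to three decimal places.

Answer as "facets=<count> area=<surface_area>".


Points on the hull: [0, 1, 2, 3, 4] (5 of 5).

Triangle areas on the boundary:
  f1: (p2, p4, p3) → 50.3323
  f2: (p0, p2, p3) → 73.0888
  f3: (p0, p2, p4) → 97.3807
  f4: (p1, p4, p3) → 122.5214
  f5: (p1, p0, p3) → 72.3734
  f6: (p1, p0, p4) → 47.1296
Σ area = 462.826

Check V−E+F: 5 − 9 + 6 = 2.

facets=6 area=462.826


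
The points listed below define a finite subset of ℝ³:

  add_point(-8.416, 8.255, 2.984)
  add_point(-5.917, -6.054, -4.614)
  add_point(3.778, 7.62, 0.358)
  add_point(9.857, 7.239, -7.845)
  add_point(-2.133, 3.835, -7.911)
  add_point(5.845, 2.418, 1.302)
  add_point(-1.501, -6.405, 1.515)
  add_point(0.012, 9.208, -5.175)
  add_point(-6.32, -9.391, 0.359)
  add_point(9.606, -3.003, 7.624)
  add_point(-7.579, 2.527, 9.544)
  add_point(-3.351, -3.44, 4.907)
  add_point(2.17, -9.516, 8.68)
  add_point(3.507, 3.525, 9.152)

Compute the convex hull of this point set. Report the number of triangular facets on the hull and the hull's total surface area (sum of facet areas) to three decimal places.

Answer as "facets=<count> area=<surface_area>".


Hull vertices (11/14): indices [0, 1, 2, 3, 4, 7, 8, 9, 10, 12, 13].

Triangle areas on the boundary:
  f1: (p7, p4, p0) → 37.6563
  f2: (p7, p4, p3) → 33.2036
  f3: (p1, p4, p0) → 73.4844
  f4: (p1, p8, p0) → 48.9936
  f5: (p1, p4, p3) → 56.7749
  f6: (p1, p12, p3) → 165.2993
  f7: (p1, p8, p12) → 30.0807
  f8: (p10, p13, p0) → 48.7192
  f9: (p10, p13, p12) → 71.7313
  f10: (p10, p8, p0) → 65.8957
  f11: (p10, p8, p12) → 83.8072
  f12: (p9, p12, p3) → 81.8726
  f13: (p9, p13, p3) → 81.4572
  f14: (p9, p13, p12) → 44.9964
  f15: (p2, p13, p3) → 33.9655
  f16: (p2, p7, p3) → 33.3931
  f17: (p2, p13, p0) → 59.4235
  f18: (p2, p7, p0) → 39.7854
Σ area = 1090.540

Check V−E+F: 11 − 27 + 18 = 2.

facets=18 area=1090.540


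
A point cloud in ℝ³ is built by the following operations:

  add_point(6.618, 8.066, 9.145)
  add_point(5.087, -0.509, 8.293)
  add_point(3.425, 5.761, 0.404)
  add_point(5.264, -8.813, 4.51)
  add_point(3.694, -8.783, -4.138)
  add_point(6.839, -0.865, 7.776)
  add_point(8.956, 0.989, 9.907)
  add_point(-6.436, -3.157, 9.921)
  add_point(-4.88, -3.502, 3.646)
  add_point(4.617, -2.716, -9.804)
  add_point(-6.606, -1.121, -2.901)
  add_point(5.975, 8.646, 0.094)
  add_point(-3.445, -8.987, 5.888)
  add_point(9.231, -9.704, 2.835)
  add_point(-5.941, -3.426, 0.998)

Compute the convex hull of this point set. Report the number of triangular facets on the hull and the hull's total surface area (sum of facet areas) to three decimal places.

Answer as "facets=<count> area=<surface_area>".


Points on the hull: [0, 3, 4, 6, 7, 9, 10, 11, 12, 13, 14] (11 of 15).

Area of each hull facet:
  f1: (p9, p11, p10) → 93.8778
  f2: (p9, p11, p13) → 111.7113
  f3: (p0, p11, p10) → 72.1819
  f4: (p0, p7, p10) → 110.8225
  f5: (p14, p7, p10) → 11.5112
  f6: (p14, p12, p10) → 6.2169
  f7: (p14, p12, p7) → 28.3220
  f8: (p3, p12, p13) → 6.2631
  f9: (p4, p9, p13) → 31.5882
  f10: (p4, p12, p13) → 52.9321
  f11: (p4, p9, p10) → 51.7335
  f12: (p4, p12, p10) → 67.2395
  f13: (p6, p0, p7) → 59.6217
  f14: (p6, p12, p7) → 60.3372
  f15: (p6, p3, p12) → 50.2496
  f16: (p6, p3, p13) → 25.8596
  f17: (p6, p11, p13) → 81.7900
  f18: (p6, p0, p11) → 33.4813
Σ area = 955.739

Euler: V−E+F = 11−27+18 = 2.

facets=18 area=955.739


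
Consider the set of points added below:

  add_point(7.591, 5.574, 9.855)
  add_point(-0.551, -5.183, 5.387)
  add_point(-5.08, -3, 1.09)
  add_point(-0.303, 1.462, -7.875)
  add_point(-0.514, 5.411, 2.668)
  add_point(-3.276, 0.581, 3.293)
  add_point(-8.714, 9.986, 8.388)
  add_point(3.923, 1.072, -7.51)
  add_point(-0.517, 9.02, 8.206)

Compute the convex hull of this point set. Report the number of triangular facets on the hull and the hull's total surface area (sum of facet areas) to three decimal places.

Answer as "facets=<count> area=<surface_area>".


Extreme-point indices: [0, 1, 2, 3, 6, 7, 8] — 7 of 9 on the boundary.

Per-facet area ½‖(b−a)×(c−a)‖:
  f1: (p1, p0, p6) → 111.3817
  f2: (p2, p1, p6) → 50.2567
  f3: (p2, p3, p6) → 84.1488
  f4: (p8, p0, p6) → 12.7128
  f5: (p8, p3, p6) → 73.1065
  f6: (p7, p8, p0) → 79.2087
  f7: (p7, p8, p3) → 37.8330
  f8: (p7, p1, p0) → 104.1807
  f9: (p7, p2, p1) → 43.2439
  f10: (p7, p2, p3) → 22.3791
Σ area = 618.452

Euler characteristic 7−15+10 = 2 ✓

facets=10 area=618.452


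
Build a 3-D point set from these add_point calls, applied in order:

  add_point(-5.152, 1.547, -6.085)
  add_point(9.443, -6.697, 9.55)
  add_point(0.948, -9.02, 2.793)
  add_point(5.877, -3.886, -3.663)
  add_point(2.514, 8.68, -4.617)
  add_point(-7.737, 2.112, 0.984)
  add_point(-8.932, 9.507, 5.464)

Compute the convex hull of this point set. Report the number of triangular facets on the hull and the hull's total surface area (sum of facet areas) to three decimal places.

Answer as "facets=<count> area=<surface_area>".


facets=10 area=742.462

Extreme-point indices: [0, 1, 2, 3, 4, 5, 6] — 7 of 7 on the boundary.

Facet areas (half cross-product norm):
  f1: (p2, p1, p6) → 116.9185
  f2: (p4, p1, p6) → 166.2980
  f3: (p4, p0, p6) → 73.4686
  f4: (p5, p2, p6) → 45.4982
  f5: (p5, p0, p6) → 26.5723
  f6: (p5, p0, p2) → 53.1258
  f7: (p3, p2, p1) → 53.0886
  f8: (p3, p4, p1) → 86.0494
  f9: (p3, p0, p2) → 59.9604
  f10: (p3, p4, p0) → 61.4817
Σ area = 742.462

Check V−E+F: 7 − 15 + 10 = 2.


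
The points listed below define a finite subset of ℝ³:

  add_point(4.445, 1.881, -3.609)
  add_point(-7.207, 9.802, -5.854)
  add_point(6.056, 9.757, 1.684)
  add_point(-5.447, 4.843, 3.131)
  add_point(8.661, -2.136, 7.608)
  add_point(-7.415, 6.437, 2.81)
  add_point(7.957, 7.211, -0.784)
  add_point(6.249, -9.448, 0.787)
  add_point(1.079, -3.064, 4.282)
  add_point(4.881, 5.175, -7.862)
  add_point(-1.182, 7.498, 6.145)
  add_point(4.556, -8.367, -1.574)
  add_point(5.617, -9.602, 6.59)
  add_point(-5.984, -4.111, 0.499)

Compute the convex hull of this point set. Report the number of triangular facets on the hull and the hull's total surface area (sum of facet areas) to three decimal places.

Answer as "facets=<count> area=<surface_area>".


facets=18 area=898.276

Extreme-point indices: [1, 2, 4, 5, 6, 7, 9, 10, 11, 12, 13] — 11 of 14 on the boundary.

Area of each hull facet:
  f1: (p10, p12, p5) → 64.5220
  f2: (p10, p12, p4) → 52.5152
  f3: (p10, p2, p4) → 57.0127
  f4: (p13, p12, p5) → 71.2285
  f5: (p1, p2, p9) → 68.5342
  f6: (p1, p13, p5) → 50.0618
  f7: (p1, p10, p5) → 30.9805
  f8: (p1, p10, p2) → 59.4435
  f9: (p6, p2, p4) → 25.2122
  f10: (p6, p2, p9) → 13.6821
  f11: (p11, p1, p9) → 95.0496
  f12: (p11, p1, p13) → 83.6017
  f13: (p7, p13, p12) → 38.8885
  f14: (p7, p11, p13) → 15.6110
  f15: (p7, p12, p4) → 23.6850
  f16: (p7, p6, p4) → 64.5365
  f17: (p7, p6, p9) → 65.6425
  f18: (p7, p11, p9) → 18.0687
Σ area = 898.276

Check V−E+F: 11 − 27 + 18 = 2.


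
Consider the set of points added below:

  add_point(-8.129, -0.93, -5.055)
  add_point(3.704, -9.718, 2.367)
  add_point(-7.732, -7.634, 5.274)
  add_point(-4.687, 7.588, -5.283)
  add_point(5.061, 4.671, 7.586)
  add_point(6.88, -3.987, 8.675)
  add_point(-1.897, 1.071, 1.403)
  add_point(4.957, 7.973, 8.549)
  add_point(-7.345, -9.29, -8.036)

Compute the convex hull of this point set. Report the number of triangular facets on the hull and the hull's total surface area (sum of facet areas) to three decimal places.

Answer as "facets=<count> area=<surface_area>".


facets=12 area=822.092

Points on the hull: [0, 1, 2, 3, 4, 5, 7, 8] (8 of 9).

Per-facet area ½‖(b−a)×(c−a)‖:
  f1: (p2, p7, p5) → 93.2142
  f2: (p2, p8, p0) → 53.3785
  f3: (p3, p8, p0) → 22.9334
  f4: (p3, p2, p0) → 48.5918
  f5: (p3, p2, p7) → 148.3099
  f6: (p4, p7, p5) → 6.5566
  f7: (p4, p3, p7) → 28.2134
  f8: (p1, p3, p8) → 128.8934
  f9: (p1, p2, p5) → 54.4069
  f10: (p1, p2, p8) → 76.9446
  f11: (p1, p4, p5) → 36.0756
  f12: (p1, p4, p3) → 124.5742
Σ area = 822.092

Euler: V−E+F = 8−18+12 = 2.


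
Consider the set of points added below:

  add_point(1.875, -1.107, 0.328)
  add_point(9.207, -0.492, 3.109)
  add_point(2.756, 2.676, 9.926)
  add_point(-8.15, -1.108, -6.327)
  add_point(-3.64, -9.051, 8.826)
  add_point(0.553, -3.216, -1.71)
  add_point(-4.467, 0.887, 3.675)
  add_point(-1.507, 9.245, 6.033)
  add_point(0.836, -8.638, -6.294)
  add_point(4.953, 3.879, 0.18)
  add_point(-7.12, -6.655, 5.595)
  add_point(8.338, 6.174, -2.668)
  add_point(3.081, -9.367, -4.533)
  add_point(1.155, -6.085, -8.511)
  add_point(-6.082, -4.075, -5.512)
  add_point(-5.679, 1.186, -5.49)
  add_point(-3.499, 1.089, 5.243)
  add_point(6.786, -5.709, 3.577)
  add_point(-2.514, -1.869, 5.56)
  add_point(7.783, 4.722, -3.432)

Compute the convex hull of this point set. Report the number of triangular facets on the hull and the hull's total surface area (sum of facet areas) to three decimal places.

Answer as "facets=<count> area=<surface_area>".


facets=24 area=938.212

Extreme-point indices: [1, 2, 3, 4, 7, 8, 10, 11, 12, 13, 14, 15, 17, 19] — 14 of 20 on the boundary.

Area of each hull facet:
  f1: (p4, p2, p7) → 54.0140
  f2: (p11, p2, p1) → 43.4418
  f3: (p11, p2, p7) → 57.2823
  f4: (p17, p2, p1) → 28.5571
  f5: (p17, p4, p2) → 64.1535
  f6: (p17, p12, p1) → 25.0210
  f7: (p17, p12, p4) → 58.3609
  f8: (p10, p7, p3) → 104.3255
  f9: (p10, p4, p7) → 44.0308
  f10: (p15, p7, p3) → 16.7234
  f11: (p15, p11, p7) → 89.6132
  f12: (p13, p15, p3) → 18.0725
  f13: (p19, p11, p1) → 7.2941
  f14: (p19, p12, p1) → 55.7292
  f15: (p19, p13, p12) → 37.5708
  f16: (p19, p15, p11) → 9.9106
  f17: (p19, p13, p15) → 66.9133
  f18: (p14, p10, p3) → 19.9362
  f19: (p14, p13, p3) → 11.8031
  f20: (p8, p13, p12) → 4.3169
  f21: (p8, p14, p13) → 13.5999
  f22: (p8, p14, p10) → 47.6111
  f23: (p8, p12, p4) → 21.6392
  f24: (p8, p10, p4) → 38.2920
Σ area = 938.212

Euler: V−E+F = 14−36+24 = 2.


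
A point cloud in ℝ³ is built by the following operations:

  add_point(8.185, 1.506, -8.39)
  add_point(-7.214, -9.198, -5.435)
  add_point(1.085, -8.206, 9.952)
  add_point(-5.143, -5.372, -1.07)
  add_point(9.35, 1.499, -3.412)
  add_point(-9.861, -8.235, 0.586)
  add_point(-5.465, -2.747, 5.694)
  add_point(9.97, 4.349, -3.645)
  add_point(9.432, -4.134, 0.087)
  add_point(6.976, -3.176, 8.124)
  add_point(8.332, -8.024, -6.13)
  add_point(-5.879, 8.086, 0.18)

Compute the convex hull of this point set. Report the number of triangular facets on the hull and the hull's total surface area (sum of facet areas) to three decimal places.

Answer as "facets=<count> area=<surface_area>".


facets=16 area=991.547

10 of the 12 inputs are extreme points: [0, 1, 2, 5, 6, 7, 8, 9, 10, 11].

Per-facet area ½‖(b−a)×(c−a)‖:
  f1: (p1, p11, p5) → 55.8359
  f2: (p1, p2, p5) → 45.8722
  f3: (p6, p11, p5) → 50.7581
  f4: (p6, p2, p5) → 40.1166
  f5: (p6, p2, p11) → 39.2307
  f6: (p9, p11, p7) → 115.0691
  f7: (p9, p2, p11) → 74.9654
  f8: (p0, p11, p7) → 48.6108
  f9: (p0, p1, p11) → 144.8888
  f10: (p10, p9, p2) → 59.9636
  f11: (p10, p1, p2) → 122.8783
  f12: (p10, p0, p1) → 76.2528
  f13: (p10, p0, p7) → 27.3044
  f14: (p8, p9, p7) → 37.5092
  f15: (p8, p10, p7) → 34.0268
  f16: (p8, p10, p9) → 18.2640
Σ area = 991.547

Euler: V−E+F = 10−24+16 = 2.


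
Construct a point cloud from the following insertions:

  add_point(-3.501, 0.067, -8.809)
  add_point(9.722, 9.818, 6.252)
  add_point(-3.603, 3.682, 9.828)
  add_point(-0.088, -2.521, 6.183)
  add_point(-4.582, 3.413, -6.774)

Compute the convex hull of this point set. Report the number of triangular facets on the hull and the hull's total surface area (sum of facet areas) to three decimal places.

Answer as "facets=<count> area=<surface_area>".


Extreme-point indices: [0, 1, 2, 3, 4] — 5 of 5 on the boundary.

Facet areas (half cross-product norm):
  f1: (p2, p1, p4) → 123.5723
  f2: (p2, p3, p1) → 59.4620
  f3: (p0, p1, p4) → 38.0792
  f4: (p0, p3, p1) → 122.8854
  f5: (p0, p2, p4) → 29.3070
  f6: (p0, p2, p3) → 60.9924
Σ area = 434.298

Check V−E+F: 5 − 9 + 6 = 2.

facets=6 area=434.298


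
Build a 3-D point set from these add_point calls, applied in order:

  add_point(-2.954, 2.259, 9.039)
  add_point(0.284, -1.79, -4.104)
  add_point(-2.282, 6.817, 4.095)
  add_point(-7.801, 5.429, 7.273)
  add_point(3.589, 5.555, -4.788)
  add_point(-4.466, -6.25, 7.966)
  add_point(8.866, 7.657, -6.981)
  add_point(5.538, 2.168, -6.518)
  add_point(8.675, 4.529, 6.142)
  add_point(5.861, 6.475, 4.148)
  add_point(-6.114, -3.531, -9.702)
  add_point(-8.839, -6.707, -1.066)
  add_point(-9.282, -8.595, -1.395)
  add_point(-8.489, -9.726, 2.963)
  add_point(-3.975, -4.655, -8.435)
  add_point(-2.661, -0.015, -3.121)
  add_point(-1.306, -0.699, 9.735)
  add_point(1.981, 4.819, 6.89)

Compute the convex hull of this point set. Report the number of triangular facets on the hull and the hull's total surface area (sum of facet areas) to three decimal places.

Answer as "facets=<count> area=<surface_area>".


facets=24 area=936.558

14 of the 18 inputs are extreme points: [0, 2, 3, 5, 6, 7, 8, 9, 10, 12, 13, 14, 16, 17].

Area of each hull facet:
  f1: (p3, p10, p12) → 84.6617
  f2: (p3, p10, p6) → 171.6515
  f3: (p14, p10, p6) → 23.0882
  f4: (p14, p7, p6) → 17.1342
  f5: (p14, p10, p12) → 13.1355
  f6: (p5, p3, p16) → 30.3543
  f7: (p2, p3, p6) → 15.3243
  f8: (p2, p9, p6) → 45.7411
  f9: (p2, p9, p3) → 14.6622
  f10: (p17, p9, p3) → 15.7475
  f11: (p13, p3, p12) → 36.0332
  f12: (p13, p5, p3) → 42.7954
  f13: (p13, p14, p12) → 15.7511
  f14: (p13, p14, p7) → 73.5985
  f15: (p8, p7, p6) → 41.7414
  f16: (p8, p9, p6) → 21.4978
  f17: (p8, p13, p7) → 135.0156
  f18: (p8, p13, p5) → 47.3777
  f19: (p8, p5, p16) → 28.3099
  f20: (p8, p17, p9) → 9.8997
  f21: (p0, p3, p16) → 4.8055
  f22: (p0, p17, p3) → 17.0161
  f23: (p0, p8, p16) → 20.4271
  f24: (p0, p8, p17) → 10.7885
Σ area = 936.558

Euler characteristic 14−36+24 = 2 ✓


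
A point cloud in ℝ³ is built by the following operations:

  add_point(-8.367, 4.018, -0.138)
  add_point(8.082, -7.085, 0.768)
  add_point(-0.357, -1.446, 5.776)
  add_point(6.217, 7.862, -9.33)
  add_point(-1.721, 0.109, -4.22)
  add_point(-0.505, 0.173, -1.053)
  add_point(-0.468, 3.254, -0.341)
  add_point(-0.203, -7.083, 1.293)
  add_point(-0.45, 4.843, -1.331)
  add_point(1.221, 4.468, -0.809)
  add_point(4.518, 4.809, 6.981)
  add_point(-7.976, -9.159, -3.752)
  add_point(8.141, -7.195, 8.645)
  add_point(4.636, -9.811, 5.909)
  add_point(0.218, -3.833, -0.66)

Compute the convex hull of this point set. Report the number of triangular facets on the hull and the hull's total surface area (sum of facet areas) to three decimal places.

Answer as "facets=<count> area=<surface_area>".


facets=12 area=871.210

Extreme-point indices: [0, 1, 2, 3, 10, 11, 12, 13] — 8 of 15 on the boundary.

Area of each hull facet:
  f1: (p11, p3, p0) → 120.5733
  f2: (p10, p3, p0) → 114.0656
  f3: (p10, p3, p12) → 101.4850
  f4: (p1, p11, p3) → 150.7853
  f5: (p1, p11, p13) → 53.6174
  f6: (p1, p3, p12) → 58.7387
  f7: (p1, p13, p12) → 17.2537
  f8: (p2, p10, p0) → 45.1544
  f9: (p2, p10, p12) → 42.4945
  f10: (p2, p13, p12) → 25.0504
  f11: (p2, p11, p0) → 72.8211
  f12: (p2, p11, p13) → 69.1712
Σ area = 871.210

Euler characteristic 8−18+12 = 2 ✓


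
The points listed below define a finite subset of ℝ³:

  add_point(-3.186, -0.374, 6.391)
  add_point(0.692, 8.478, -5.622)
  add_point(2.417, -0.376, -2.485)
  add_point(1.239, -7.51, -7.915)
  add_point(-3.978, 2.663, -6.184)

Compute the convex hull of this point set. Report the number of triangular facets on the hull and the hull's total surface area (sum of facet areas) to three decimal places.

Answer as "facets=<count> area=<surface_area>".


facets=6 area=291.427

Extreme-point indices: [0, 1, 2, 3, 4] — 5 of 5 on the boundary.

Area of each hull facet:
  f1: (p0, p1, p4) → 48.3455
  f2: (p0, p1, p2) → 49.2935
  f3: (p3, p1, p4) → 39.3702
  f4: (p3, p1, p2) → 37.1256
  f5: (p3, p0, p4) → 74.6389
  f6: (p3, p0, p2) → 42.6537
Σ area = 291.427

Euler: V−E+F = 5−9+6 = 2.


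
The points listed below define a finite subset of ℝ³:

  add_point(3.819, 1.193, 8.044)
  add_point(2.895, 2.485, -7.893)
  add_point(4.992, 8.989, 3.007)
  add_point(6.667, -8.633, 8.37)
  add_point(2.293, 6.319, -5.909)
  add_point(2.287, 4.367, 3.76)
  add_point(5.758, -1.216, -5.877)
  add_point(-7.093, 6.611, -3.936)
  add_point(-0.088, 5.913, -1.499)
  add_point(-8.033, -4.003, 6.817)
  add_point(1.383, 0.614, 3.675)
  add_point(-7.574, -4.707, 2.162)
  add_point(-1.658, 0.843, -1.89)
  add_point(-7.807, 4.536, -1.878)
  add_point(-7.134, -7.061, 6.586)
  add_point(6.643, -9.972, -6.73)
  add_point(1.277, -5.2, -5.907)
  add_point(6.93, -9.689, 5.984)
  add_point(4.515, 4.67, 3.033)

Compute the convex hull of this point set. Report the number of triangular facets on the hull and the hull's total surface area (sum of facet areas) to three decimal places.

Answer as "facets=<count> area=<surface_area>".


facets=24 area=959.169

14 of the 19 inputs are extreme points: [0, 1, 2, 3, 4, 6, 7, 9, 11, 13, 14, 15, 16, 17].

Triangle areas on the boundary:
  f1: (p15, p2, p17) → 119.7857
  f2: (p0, p2, p9) → 55.8195
  f3: (p14, p15, p17) → 91.0524
  f4: (p13, p2, p9) → 87.7875
  f5: (p13, p7, p2) → 21.2649
  f6: (p3, p2, p17) → 24.0501
  f7: (p3, p0, p2) → 29.8289
  f8: (p3, p14, p17) → 18.3556
  f9: (p3, p0, p9) → 65.9874
  f10: (p3, p14, p9) → 20.7404
  f11: (p11, p14, p15) → 42.9811
  f12: (p11, p13, p7) → 6.6083
  f13: (p11, p14, p9) → 7.3359
  f14: (p11, p13, p9) → 23.0725
  f15: (p6, p15, p2) → 34.7487
  f16: (p6, p1, p15) → 15.2136
  f17: (p4, p7, p2) → 46.3631
  f18: (p4, p1, p7) → 20.2182
  f19: (p4, p6, p2) → 39.8419
  f20: (p4, p6, p1) → 9.3706
  f21: (p16, p11, p15) → 32.8484
  f22: (p16, p11, p7) → 73.2979
  f23: (p16, p1, p15) → 26.1420
  f24: (p16, p1, p7) → 46.4540
Σ area = 959.169

Euler: V−E+F = 14−36+24 = 2.


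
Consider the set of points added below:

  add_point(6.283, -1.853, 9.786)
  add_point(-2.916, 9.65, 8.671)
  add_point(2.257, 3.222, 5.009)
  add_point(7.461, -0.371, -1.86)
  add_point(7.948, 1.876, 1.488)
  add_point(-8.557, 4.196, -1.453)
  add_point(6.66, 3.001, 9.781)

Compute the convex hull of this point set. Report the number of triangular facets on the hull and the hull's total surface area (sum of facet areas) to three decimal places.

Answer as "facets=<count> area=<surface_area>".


facets=8 area=430.365

Points on the hull: [0, 1, 3, 4, 5, 6] (6 of 7).

Triangle areas on the boundary:
  f1: (p1, p4, p5) → 93.3346
  f2: (p0, p1, p5) → 94.5986
  f3: (p3, p4, p5) → 33.7804
  f4: (p3, p0, p5) → 97.9310
  f5: (p3, p0, p4) → 16.3192
  f6: (p6, p1, p4) → 49.2957
  f7: (p6, p0, p4) → 20.4644
  f8: (p6, p0, p1) → 24.6413
Σ area = 430.365

Euler: V−E+F = 6−12+8 = 2.


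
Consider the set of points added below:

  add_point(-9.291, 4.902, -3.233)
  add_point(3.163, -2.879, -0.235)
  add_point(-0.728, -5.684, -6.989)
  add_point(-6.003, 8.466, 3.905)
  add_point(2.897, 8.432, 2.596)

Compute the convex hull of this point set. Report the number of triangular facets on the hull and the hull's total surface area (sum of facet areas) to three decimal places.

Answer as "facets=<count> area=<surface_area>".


facets=6 area=347.074

5 of the 5 inputs are extreme points: [0, 1, 2, 3, 4].

Per-facet area ½‖(b−a)×(c−a)‖:
  f1: (p2, p3, p0) → 58.1625
  f2: (p2, p3, p1) → 61.6290
  f3: (p4, p3, p0) → 37.5300
  f4: (p4, p3, p1) → 52.3593
  f5: (p4, p2, p0) → 96.0006
  f6: (p4, p2, p1) → 41.3922
Σ area = 347.074

Euler characteristic 5−9+6 = 2 ✓


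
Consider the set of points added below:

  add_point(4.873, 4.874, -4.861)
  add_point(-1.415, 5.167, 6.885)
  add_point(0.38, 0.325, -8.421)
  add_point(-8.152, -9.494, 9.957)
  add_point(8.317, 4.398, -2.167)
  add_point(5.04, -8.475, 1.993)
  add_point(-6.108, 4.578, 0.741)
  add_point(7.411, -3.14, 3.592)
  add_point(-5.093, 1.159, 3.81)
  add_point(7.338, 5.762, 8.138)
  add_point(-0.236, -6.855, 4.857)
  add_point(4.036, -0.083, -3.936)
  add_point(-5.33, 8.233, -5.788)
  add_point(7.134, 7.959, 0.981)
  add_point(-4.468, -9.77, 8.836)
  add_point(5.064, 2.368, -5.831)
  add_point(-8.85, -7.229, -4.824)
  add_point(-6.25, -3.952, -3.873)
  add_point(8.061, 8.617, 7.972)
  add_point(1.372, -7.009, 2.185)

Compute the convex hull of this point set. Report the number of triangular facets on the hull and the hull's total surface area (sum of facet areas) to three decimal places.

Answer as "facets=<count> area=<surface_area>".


Hull vertices (15/20): indices [0, 1, 2, 3, 4, 5, 6, 7, 9, 12, 13, 14, 15, 16, 18].

Facet areas (half cross-product norm):
  f1: (p5, p14, p16) → 81.3128
  f2: (p13, p18, p4) → 12.8719
  f3: (p13, p12, p18) → 40.7755
  f4: (p2, p5, p16) → 84.4213
  f5: (p2, p12, p16) → 62.9191
  f6: (p7, p18, p4) → 50.5917
  f7: (p7, p5, p4) → 23.6011
  f8: (p7, p5, p14) → 34.4491
  f9: (p0, p13, p4) → 10.6858
  f10: (p0, p13, p12) → 36.5357
  f11: (p0, p2, p12) → 35.6324
  f12: (p3, p14, p16) → 28.1124
  f13: (p1, p12, p18) → 66.0359
  f14: (p1, p3, p18) → 62.0776
  f15: (p15, p5, p4) → 35.3044
  f16: (p15, p2, p5) → 38.2887
  f17: (p15, p0, p4) → 5.9122
  f18: (p15, p0, p2) → 6.9428
  f19: (p9, p7, p14) → 70.8195
  f20: (p9, p7, p18) → 8.1220
  f21: (p9, p3, p14) → 31.9423
  f22: (p9, p3, p18) → 16.6620
  f23: (p6, p1, p12) → 23.5856
  f24: (p6, p1, p3) → 62.7724
  f25: (p6, p12, p16) → 49.9679
  f26: (p6, p3, p16) → 95.6126
Σ area = 1075.955

Euler: V−E+F = 15−39+26 = 2.

facets=26 area=1075.955


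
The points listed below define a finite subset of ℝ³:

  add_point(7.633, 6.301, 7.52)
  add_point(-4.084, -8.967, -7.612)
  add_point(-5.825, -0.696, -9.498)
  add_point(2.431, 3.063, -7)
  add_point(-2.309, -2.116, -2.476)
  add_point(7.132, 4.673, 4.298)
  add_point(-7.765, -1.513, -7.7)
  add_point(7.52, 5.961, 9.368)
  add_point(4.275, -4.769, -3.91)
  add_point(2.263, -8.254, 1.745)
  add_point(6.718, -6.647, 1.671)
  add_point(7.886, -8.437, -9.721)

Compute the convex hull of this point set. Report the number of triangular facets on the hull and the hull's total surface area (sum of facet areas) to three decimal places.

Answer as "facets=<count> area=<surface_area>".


facets=16 area=714.157

Hull vertices (10/12): indices [0, 1, 2, 3, 5, 6, 7, 9, 10, 11].

Area of each hull facet:
  f1: (p9, p1, p6) → 46.1386
  f2: (p9, p1, p11) → 62.8310
  f3: (p9, p10, p11) → 27.4044
  f4: (p2, p3, p11) → 61.1828
  f5: (p2, p1, p6) → 11.4992
  f6: (p2, p1, p11) → 52.3083
  f7: (p2, p0, p6) → 31.5489
  f8: (p2, p3, p0) → 58.3886
  f9: (p5, p0, p11) → 11.4801
  f10: (p5, p3, p11) → 79.4510
  f11: (p5, p3, p0) → 8.8212
  f12: (p7, p9, p10) → 33.0478
  f13: (p7, p0, p11) → 16.5886
  f14: (p7, p10, p11) → 66.0521
  f15: (p7, p0, p6) → 18.1263
  f16: (p7, p9, p6) → 129.2880
Σ area = 714.157

Euler: V−E+F = 10−24+16 = 2.
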